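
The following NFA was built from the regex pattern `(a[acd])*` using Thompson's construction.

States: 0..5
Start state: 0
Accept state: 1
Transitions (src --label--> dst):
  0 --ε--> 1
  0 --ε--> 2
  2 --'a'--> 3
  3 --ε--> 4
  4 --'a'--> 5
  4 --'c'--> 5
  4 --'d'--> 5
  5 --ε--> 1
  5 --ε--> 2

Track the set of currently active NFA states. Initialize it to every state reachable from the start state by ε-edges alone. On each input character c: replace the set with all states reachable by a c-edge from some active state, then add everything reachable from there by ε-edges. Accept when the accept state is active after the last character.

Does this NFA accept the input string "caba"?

start: ε-closure({0}) = {0,1,2}
'c' @ 1: {}  — no active states
rest 'aba' ignored (set empty)
after full input: {}  (accept=1 not in)

Answer: REJECT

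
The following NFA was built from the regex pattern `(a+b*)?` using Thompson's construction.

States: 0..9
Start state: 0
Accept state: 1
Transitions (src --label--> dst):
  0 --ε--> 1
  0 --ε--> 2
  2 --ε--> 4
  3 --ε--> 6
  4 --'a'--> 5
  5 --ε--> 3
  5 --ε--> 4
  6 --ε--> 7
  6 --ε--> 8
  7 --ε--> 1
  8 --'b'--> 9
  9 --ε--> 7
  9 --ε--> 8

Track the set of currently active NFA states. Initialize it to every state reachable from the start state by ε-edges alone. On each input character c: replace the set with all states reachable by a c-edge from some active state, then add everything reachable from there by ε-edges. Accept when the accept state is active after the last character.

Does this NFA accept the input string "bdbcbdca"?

Answer: REJECT

Steps:
S₀ = ε-closure({0}) = {0,1,2,4}
'b' @ 1: {}  — dead — no transitions
rest 'dbcbdca' ignored (set empty)
after full input: {}  (accept=1 not in)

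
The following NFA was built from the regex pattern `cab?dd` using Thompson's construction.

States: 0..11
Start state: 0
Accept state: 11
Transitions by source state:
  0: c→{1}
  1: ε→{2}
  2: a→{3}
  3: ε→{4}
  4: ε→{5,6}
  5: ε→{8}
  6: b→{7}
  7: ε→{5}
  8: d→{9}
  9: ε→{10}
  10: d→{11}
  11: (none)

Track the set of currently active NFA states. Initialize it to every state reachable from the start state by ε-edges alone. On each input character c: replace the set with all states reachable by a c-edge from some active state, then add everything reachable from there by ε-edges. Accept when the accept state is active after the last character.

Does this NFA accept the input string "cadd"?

Answer: ACCEPT

Derivation:
S₀ = ε-closure({0}) = {0}
'c' @ 1: {1,2}
'a' @ 2: {3,4,5,6,8}
'd' @ 3: {9,10}
'd' @ 4: {11}  (accept∈set)
after full input: {11}  (accept=11 in)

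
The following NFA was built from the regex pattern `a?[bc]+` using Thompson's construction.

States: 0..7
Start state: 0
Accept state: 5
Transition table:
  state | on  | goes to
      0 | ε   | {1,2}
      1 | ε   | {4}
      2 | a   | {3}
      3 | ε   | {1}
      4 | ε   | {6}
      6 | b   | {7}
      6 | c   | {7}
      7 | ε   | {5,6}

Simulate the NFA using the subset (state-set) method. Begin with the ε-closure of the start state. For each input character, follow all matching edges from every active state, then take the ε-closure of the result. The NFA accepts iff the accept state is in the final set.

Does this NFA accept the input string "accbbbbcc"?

start: ε-closure({0}) = {0,1,2,4,6}
'a' @ 1: {1,3,4,6}
'c' @ 2: {5,6,7}  [accepting]
'c' @ 3: {5,6,7}  [accepting]
'b' @ 4: {5,6,7}  [accepting]
'b' @ 5: {5,6,7}  [accepting]
'b' @ 6: {5,6,7}  [accepting]
'b' @ 7: {5,6,7}  [accepting]
'c' @ 8: {5,6,7}  [accepting]
'c' @ 9: {5,6,7}  [accepting]
end set {5,6,7} — state 5 in

Answer: ACCEPT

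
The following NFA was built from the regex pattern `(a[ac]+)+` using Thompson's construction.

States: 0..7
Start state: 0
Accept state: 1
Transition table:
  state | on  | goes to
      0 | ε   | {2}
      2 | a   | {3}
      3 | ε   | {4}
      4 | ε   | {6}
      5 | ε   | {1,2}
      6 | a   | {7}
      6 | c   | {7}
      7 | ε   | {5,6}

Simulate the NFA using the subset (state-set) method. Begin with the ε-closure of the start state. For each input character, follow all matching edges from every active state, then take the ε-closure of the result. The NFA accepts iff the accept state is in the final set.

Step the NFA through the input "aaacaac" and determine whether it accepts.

Answer: ACCEPT

Trace:
start: ε-closure({0}) = {0,2}
'a' @ 1: {3,4,6}
'a' @ 2: {1,2,5,6,7}  (accept∈set)
'a' @ 3: {1,2,3,4,5,6,7}  (accept∈set)
'c' @ 4: {1,2,5,6,7}  (accept∈set)
'a' @ 5: {1,2,3,4,5,6,7}  (accept∈set)
'a' @ 6: {1,2,3,4,5,6,7}  (accept∈set)
'c' @ 7: {1,2,5,6,7}  (accept∈set)
end set {1,2,5,6,7} — state 1 in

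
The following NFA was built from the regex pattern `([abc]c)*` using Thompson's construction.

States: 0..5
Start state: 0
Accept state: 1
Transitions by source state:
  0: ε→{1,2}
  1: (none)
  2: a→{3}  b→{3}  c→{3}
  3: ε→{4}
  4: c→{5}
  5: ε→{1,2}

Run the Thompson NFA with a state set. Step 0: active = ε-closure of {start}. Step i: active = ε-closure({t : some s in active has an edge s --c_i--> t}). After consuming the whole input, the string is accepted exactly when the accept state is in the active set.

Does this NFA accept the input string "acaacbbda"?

initial (ε-close {0}): {0,1,2}
'a' @ 1: {3,4}
'c' @ 2: {1,2,5}  [accepting]
'a' @ 3: {3,4}
'a' @ 4: {}  — no active states
rest 'cbbda' ignored (set empty)
final: {}; accept 1 not in set

Answer: REJECT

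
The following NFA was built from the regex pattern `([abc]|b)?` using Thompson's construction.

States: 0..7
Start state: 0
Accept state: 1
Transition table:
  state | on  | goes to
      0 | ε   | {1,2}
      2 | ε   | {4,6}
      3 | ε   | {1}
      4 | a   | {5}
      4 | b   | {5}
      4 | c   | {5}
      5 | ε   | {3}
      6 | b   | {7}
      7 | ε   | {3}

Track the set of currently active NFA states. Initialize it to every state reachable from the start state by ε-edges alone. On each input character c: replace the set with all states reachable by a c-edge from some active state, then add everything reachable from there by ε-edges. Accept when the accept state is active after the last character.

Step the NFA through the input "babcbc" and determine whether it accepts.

Answer: REJECT

Trace:
start: ε-closure({0}) = {0,1,2,4,6}
'b' @ 1: {1,3,5,7}  ✓accept
'a' @ 2: {}  — state set empty
rest 'bcbc' ignored (set empty)
end set {} — state 1 not in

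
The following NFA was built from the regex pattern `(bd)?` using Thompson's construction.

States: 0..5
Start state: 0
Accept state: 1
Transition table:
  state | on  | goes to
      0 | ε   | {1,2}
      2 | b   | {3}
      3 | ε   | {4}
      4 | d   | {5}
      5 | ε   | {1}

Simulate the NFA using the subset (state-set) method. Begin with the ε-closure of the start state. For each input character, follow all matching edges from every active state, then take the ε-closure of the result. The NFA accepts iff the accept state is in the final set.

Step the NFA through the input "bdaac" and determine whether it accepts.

initial (ε-close {0}): {0,1,2}
'b' @ 1: {3,4}
'd' @ 2: {1,5}  [accepting]
'a' @ 3: {}  — dead — no transitions
rest 'ac' ignored (set empty)
end set {} — state 1 not in

Answer: REJECT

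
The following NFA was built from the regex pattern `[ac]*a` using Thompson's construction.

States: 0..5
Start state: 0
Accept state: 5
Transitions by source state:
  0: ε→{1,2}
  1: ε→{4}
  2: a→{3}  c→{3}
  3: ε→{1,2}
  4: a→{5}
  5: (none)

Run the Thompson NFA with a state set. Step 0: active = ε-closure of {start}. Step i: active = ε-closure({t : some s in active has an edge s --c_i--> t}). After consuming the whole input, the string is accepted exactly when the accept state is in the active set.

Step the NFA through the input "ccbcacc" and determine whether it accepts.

Answer: REJECT

Derivation:
initial (ε-close {0}): {0,1,2,4}
'c' @ 1: {1,2,3,4}
'c' @ 2: {1,2,3,4}
'b' @ 3: {}  — dead — no transitions
rest 'cacc' ignored (set empty)
end set {} — state 5 not in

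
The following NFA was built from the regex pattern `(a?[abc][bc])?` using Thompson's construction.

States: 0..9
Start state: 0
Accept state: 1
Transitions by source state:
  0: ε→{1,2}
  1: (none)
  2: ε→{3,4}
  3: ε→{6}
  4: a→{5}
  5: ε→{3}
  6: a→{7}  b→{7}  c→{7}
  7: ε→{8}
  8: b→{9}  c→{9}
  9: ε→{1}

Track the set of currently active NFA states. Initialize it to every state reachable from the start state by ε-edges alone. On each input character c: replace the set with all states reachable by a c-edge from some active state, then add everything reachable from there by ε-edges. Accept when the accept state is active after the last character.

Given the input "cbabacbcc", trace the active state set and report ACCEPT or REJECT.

Answer: REJECT

Trace:
S₀ = ε-closure({0}) = {0,1,2,3,4,6}
'c' @ 1: {7,8}
'b' @ 2: {1,9}  (accept∈set)
'a' @ 3: {}  — dead — no transitions
rest 'bacbcc' ignored (set empty)
after full input: {}  (accept=1 not in)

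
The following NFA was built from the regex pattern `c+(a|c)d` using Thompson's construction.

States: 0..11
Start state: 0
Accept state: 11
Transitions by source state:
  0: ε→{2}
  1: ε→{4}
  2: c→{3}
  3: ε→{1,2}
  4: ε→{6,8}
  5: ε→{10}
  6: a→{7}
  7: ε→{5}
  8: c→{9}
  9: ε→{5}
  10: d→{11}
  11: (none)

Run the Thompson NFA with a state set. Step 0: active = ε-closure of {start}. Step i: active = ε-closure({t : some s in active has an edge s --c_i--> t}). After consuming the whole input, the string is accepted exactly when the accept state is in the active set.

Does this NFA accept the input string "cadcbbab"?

Answer: REJECT

Derivation:
S₀ = ε-closure({0}) = {0,2}
'c' @ 1: {1,2,3,4,6,8}
'a' @ 2: {5,7,10}
'd' @ 3: {11}  (accept∈set)
'c' @ 4: {}  — state set empty
rest 'bbab' ignored (set empty)
end set {} — state 11 not in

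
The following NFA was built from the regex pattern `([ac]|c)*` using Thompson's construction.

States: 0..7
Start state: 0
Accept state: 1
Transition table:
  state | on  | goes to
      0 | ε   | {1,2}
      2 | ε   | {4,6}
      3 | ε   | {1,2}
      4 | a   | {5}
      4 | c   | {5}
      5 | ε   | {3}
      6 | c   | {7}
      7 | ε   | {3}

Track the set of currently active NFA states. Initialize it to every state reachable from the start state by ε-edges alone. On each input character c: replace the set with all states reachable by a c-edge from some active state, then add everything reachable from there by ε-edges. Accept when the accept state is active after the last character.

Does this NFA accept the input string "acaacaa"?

S₀ = ε-closure({0}) = {0,1,2,4,6}
'a' @ 1: {1,2,3,4,5,6}  ✓accept
'c' @ 2: {1,2,3,4,5,6,7}  ✓accept
'a' @ 3: {1,2,3,4,5,6}  ✓accept
'a' @ 4: {1,2,3,4,5,6}  ✓accept
'c' @ 5: {1,2,3,4,5,6,7}  ✓accept
'a' @ 6: {1,2,3,4,5,6}  ✓accept
'a' @ 7: {1,2,3,4,5,6}  ✓accept
end set {1,2,3,4,5,6} — state 1 in

Answer: ACCEPT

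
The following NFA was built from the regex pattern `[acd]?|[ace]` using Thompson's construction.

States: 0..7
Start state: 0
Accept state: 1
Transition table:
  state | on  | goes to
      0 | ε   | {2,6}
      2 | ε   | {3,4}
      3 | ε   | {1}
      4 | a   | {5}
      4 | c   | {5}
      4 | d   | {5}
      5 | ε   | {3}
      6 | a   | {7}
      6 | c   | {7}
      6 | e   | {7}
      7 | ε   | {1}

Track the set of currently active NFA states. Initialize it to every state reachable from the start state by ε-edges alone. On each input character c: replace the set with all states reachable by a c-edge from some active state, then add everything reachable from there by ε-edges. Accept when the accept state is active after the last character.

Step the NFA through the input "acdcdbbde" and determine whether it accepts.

start: ε-closure({0}) = {0,1,2,3,4,6}
'a' @ 1: {1,3,5,7}  (accept∈set)
'c' @ 2: {}  — dead — no transitions
rest 'dcdbbde' ignored (set empty)
final: {}; accept 1 not in set

Answer: REJECT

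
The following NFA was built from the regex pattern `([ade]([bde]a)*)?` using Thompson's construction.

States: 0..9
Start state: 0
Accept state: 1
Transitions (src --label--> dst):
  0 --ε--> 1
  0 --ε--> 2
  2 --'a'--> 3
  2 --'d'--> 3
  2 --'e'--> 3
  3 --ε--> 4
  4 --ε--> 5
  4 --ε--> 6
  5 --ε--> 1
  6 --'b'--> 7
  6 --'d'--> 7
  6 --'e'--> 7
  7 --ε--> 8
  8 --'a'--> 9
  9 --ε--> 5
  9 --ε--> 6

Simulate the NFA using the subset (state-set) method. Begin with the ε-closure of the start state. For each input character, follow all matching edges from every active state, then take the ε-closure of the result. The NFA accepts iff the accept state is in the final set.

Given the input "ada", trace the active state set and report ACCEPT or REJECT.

start: ε-closure({0}) = {0,1,2}
'a' @ 1: {1,3,4,5,6}  [accepting]
'd' @ 2: {7,8}
'a' @ 3: {1,5,6,9}  [accepting]
final: {1,5,6,9}; accept 1 in set

Answer: ACCEPT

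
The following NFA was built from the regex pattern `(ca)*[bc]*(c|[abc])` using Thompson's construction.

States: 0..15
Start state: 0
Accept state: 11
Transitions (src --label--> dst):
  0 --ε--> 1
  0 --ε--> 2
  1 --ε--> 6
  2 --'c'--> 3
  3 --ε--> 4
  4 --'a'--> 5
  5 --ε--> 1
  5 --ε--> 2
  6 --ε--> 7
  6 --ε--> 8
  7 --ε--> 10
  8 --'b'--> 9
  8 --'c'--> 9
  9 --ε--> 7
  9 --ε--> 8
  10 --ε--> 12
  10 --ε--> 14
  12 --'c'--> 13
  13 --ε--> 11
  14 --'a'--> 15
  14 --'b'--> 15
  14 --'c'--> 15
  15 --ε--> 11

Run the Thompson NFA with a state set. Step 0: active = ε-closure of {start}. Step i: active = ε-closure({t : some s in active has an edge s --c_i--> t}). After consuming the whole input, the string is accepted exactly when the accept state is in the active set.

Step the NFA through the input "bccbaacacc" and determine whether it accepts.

Answer: REJECT

Derivation:
S₀ = ε-closure({0}) = {0,1,2,6,7,8,10,12,14}
'b' @ 1: {7,8,9,10,11,12,14,15}  [accepting]
'c' @ 2: {7,8,9,10,11,12,13,14,15}  [accepting]
'c' @ 3: {7,8,9,10,11,12,13,14,15}  [accepting]
'b' @ 4: {7,8,9,10,11,12,14,15}  [accepting]
'a' @ 5: {11,15}  [accepting]
'a' @ 6: {}  — dead — no transitions
rest 'cacc' ignored (set empty)
after full input: {}  (accept=11 not in)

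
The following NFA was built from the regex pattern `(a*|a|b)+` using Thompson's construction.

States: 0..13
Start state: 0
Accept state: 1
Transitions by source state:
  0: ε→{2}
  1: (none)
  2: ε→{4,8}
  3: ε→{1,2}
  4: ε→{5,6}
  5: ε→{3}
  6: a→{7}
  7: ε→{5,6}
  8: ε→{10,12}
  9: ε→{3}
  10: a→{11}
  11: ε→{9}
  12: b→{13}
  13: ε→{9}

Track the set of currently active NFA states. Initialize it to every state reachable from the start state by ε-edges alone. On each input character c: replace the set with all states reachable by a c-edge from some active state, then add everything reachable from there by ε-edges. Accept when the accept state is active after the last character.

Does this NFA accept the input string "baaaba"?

Answer: ACCEPT

Derivation:
start: ε-closure({0}) = {0,1,2,3,4,5,6,8,10,12}
'b' @ 1: {1,2,3,4,5,6,8,9,10,12,13}  [accepting]
'a' @ 2: {1,2,3,4,5,6,7,8,9,10,11,12}  [accepting]
'a' @ 3: {1,2,3,4,5,6,7,8,9,10,11,12}  [accepting]
'a' @ 4: {1,2,3,4,5,6,7,8,9,10,11,12}  [accepting]
'b' @ 5: {1,2,3,4,5,6,8,9,10,12,13}  [accepting]
'a' @ 6: {1,2,3,4,5,6,7,8,9,10,11,12}  [accepting]
final: {1,2,3,4,5,6,7,8,9,10,11,12}; accept 1 in set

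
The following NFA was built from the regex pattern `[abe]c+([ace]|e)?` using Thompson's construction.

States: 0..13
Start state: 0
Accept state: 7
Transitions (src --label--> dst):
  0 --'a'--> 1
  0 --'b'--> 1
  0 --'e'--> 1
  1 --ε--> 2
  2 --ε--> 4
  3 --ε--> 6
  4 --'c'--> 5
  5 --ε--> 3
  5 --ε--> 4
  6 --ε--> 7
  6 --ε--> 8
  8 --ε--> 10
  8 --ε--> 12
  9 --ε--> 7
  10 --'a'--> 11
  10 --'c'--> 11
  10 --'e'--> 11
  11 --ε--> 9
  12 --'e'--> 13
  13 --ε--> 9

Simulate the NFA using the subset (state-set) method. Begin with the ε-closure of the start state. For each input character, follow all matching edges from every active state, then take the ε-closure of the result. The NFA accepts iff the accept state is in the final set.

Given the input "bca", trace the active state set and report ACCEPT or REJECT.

Answer: ACCEPT

Trace:
initial (ε-close {0}): {0}
'b' @ 1: {1,2,4}
'c' @ 2: {3,4,5,6,7,8,10,12}  [accepting]
'a' @ 3: {7,9,11}  [accepting]
final: {7,9,11}; accept 7 in set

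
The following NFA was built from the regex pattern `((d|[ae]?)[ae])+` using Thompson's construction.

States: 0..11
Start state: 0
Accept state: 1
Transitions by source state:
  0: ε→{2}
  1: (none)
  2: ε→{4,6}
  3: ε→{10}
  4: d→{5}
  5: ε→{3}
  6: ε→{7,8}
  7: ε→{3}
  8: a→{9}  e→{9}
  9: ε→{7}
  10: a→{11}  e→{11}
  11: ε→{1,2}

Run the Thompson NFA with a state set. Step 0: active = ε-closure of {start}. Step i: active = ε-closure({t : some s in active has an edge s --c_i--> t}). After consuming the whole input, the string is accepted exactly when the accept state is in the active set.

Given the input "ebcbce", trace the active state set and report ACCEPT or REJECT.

start: ε-closure({0}) = {0,2,3,4,6,7,8,10}
'e' @ 1: {1,2,3,4,6,7,8,9,10,11}  ✓accept
'b' @ 2: {}  — dead — no transitions
rest 'cbce' ignored (set empty)
after full input: {}  (accept=1 not in)

Answer: REJECT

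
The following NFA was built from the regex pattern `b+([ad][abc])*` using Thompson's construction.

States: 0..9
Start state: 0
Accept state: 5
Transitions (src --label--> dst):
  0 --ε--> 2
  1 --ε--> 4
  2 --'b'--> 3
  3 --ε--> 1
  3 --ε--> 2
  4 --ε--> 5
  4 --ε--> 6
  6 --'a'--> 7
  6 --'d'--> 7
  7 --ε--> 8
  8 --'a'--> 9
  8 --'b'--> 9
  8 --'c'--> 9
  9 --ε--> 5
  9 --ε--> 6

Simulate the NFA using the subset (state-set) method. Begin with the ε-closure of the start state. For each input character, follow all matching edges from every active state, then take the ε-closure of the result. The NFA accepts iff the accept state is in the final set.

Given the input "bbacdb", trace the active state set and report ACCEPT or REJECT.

S₀ = ε-closure({0}) = {0,2}
'b' @ 1: {1,2,3,4,5,6}  [accepting]
'b' @ 2: {1,2,3,4,5,6}  [accepting]
'a' @ 3: {7,8}
'c' @ 4: {5,6,9}  [accepting]
'd' @ 5: {7,8}
'b' @ 6: {5,6,9}  [accepting]
final: {5,6,9}; accept 5 in set

Answer: ACCEPT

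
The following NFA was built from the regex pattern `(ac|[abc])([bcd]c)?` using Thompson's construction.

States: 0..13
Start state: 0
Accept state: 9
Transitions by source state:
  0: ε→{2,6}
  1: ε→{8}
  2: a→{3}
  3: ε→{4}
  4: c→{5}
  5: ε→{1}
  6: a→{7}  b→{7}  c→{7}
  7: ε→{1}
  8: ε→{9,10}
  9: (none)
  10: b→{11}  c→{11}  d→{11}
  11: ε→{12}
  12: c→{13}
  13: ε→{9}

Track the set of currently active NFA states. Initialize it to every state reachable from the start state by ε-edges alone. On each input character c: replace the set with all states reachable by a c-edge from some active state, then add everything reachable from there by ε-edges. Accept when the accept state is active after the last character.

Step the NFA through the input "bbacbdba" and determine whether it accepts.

initial (ε-close {0}): {0,2,6}
'b' @ 1: {1,7,8,9,10}  [accepting]
'b' @ 2: {11,12}
'a' @ 3: {}  — dead — no transitions
rest 'cbdba' ignored (set empty)
final: {}; accept 9 not in set

Answer: REJECT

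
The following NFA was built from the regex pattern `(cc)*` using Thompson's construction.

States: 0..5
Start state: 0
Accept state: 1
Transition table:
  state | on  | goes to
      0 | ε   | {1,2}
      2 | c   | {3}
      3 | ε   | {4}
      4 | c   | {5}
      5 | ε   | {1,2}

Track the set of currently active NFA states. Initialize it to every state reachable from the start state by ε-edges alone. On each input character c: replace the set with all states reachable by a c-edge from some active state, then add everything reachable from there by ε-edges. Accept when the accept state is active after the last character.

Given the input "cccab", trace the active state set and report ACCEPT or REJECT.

start: ε-closure({0}) = {0,1,2}
'c' @ 1: {3,4}
'c' @ 2: {1,2,5}  [accepting]
'c' @ 3: {3,4}
'a' @ 4: {}  — state set empty
rest 'b' ignored (set empty)
after full input: {}  (accept=1 not in)

Answer: REJECT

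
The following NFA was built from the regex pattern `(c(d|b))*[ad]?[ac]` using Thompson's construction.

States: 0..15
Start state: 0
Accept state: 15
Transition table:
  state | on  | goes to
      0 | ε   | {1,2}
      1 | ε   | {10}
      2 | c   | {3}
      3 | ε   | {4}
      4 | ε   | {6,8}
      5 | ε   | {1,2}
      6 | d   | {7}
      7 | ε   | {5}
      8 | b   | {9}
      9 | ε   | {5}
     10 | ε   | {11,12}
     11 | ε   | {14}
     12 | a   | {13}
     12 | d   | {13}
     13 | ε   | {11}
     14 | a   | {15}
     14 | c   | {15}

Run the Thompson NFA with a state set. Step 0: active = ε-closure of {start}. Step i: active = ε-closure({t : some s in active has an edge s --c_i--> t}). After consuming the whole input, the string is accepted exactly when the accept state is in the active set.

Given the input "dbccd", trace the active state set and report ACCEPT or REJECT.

Answer: REJECT

Steps:
start: ε-closure({0}) = {0,1,2,10,11,12,14}
'd' @ 1: {11,13,14}
'b' @ 2: {}  — no active states
rest 'ccd' ignored (set empty)
final: {}; accept 15 not in set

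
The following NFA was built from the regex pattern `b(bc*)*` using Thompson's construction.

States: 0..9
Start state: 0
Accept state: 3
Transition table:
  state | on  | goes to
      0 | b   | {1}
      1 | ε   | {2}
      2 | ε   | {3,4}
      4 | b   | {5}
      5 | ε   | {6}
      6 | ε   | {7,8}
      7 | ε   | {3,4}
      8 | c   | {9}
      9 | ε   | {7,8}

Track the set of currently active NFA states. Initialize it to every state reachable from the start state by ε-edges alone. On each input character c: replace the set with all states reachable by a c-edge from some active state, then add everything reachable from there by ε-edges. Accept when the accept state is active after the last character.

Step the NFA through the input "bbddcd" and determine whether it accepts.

Answer: REJECT

Derivation:
S₀ = ε-closure({0}) = {0}
'b' @ 1: {1,2,3,4}  (accept∈set)
'b' @ 2: {3,4,5,6,7,8}  (accept∈set)
'd' @ 3: {}  — no active states
rest 'dcd' ignored (set empty)
final: {}; accept 3 not in set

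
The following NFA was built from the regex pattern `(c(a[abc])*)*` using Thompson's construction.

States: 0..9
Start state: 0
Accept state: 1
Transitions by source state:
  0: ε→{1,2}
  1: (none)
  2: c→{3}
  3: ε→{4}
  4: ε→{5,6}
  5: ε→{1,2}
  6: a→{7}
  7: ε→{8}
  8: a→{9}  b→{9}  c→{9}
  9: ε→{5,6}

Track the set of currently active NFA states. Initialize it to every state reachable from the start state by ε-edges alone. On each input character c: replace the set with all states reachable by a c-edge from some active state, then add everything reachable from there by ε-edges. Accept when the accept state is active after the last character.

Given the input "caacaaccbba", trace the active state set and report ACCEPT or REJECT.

initial (ε-close {0}): {0,1,2}
'c' @ 1: {1,2,3,4,5,6}  ✓accept
'a' @ 2: {7,8}
'a' @ 3: {1,2,5,6,9}  ✓accept
'c' @ 4: {1,2,3,4,5,6}  ✓accept
'a' @ 5: {7,8}
'a' @ 6: {1,2,5,6,9}  ✓accept
'c' @ 7: {1,2,3,4,5,6}  ✓accept
'c' @ 8: {1,2,3,4,5,6}  ✓accept
'b' @ 9: {}  — state set empty
rest 'ba' ignored (set empty)
final: {}; accept 1 not in set

Answer: REJECT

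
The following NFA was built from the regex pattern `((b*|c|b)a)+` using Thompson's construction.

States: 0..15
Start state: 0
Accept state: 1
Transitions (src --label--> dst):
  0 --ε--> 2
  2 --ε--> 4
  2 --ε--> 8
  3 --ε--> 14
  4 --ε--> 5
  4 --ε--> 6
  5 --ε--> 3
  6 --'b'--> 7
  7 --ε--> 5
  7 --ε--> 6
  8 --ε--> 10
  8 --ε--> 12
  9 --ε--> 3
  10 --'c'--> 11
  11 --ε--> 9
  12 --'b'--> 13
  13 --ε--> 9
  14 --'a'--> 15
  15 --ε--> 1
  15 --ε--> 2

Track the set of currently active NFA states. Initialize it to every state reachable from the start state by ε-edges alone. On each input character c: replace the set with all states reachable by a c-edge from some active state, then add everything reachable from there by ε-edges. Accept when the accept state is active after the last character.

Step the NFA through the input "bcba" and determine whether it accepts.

Answer: REJECT

Steps:
initial (ε-close {0}): {0,2,3,4,5,6,8,10,12,14}
'b' @ 1: {3,5,6,7,9,13,14}
'c' @ 2: {}  — no active states
rest 'ba' ignored (set empty)
final: {}; accept 1 not in set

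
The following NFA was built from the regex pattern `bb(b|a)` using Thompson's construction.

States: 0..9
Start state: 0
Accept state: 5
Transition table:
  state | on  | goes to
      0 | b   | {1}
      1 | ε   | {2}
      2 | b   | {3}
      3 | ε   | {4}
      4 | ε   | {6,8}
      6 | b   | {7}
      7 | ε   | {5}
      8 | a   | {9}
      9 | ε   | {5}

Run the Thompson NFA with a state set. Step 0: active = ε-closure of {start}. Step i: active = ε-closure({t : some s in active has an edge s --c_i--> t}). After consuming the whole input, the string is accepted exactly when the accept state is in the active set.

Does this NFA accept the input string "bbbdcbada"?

start: ε-closure({0}) = {0}
'b' @ 1: {1,2}
'b' @ 2: {3,4,6,8}
'b' @ 3: {5,7}  (accept∈set)
'd' @ 4: {}  — no active states
rest 'cbada' ignored (set empty)
after full input: {}  (accept=5 not in)

Answer: REJECT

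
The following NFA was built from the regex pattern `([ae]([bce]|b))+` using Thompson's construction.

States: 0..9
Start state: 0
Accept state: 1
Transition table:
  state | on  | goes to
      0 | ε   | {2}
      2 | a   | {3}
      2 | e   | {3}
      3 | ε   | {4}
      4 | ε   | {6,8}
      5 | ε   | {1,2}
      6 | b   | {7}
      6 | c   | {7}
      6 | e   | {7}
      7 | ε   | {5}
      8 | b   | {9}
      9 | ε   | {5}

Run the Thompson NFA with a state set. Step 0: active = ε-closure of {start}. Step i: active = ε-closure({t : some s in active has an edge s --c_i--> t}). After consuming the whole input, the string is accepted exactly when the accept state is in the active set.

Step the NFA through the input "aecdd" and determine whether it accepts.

initial (ε-close {0}): {0,2}
'a' @ 1: {3,4,6,8}
'e' @ 2: {1,2,5,7}  [accepting]
'c' @ 3: {}  — state set empty
rest 'dd' ignored (set empty)
end set {} — state 1 not in

Answer: REJECT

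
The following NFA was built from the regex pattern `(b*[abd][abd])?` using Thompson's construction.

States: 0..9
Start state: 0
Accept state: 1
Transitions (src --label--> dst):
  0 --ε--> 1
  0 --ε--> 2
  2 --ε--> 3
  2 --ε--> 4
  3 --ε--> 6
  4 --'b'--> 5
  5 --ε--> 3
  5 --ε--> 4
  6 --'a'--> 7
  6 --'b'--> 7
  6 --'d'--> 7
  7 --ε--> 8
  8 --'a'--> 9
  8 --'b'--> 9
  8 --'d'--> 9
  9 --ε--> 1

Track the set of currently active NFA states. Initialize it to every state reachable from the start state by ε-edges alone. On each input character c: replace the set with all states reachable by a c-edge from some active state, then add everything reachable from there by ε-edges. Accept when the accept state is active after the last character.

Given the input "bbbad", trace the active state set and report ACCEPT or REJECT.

Answer: ACCEPT

Steps:
start: ε-closure({0}) = {0,1,2,3,4,6}
'b' @ 1: {3,4,5,6,7,8}
'b' @ 2: {1,3,4,5,6,7,8,9}  ✓accept
'b' @ 3: {1,3,4,5,6,7,8,9}  ✓accept
'a' @ 4: {1,7,8,9}  ✓accept
'd' @ 5: {1,9}  ✓accept
end set {1,9} — state 1 in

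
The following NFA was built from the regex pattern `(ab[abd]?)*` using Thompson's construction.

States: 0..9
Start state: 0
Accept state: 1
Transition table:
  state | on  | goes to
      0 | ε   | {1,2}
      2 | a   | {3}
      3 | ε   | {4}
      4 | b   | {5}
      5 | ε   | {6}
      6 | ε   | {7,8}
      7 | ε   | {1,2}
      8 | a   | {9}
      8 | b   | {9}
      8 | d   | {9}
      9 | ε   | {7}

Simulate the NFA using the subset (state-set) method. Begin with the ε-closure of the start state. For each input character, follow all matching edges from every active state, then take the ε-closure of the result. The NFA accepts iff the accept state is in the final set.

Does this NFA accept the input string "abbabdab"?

start: ε-closure({0}) = {0,1,2}
'a' @ 1: {3,4}
'b' @ 2: {1,2,5,6,7,8}  ✓accept
'b' @ 3: {1,2,7,9}  ✓accept
'a' @ 4: {3,4}
'b' @ 5: {1,2,5,6,7,8}  ✓accept
'd' @ 6: {1,2,7,9}  ✓accept
'a' @ 7: {3,4}
'b' @ 8: {1,2,5,6,7,8}  ✓accept
after full input: {1,2,5,6,7,8}  (accept=1 in)

Answer: ACCEPT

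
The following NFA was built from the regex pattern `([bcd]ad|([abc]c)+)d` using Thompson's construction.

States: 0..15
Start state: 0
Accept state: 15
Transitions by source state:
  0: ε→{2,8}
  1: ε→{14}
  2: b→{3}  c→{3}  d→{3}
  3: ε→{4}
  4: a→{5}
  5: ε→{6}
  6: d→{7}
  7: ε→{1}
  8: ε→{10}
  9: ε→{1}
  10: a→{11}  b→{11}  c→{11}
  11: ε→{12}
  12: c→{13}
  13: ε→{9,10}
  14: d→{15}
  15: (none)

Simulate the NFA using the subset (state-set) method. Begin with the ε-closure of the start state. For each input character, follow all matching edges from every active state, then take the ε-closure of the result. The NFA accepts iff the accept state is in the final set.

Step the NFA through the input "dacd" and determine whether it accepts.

start: ε-closure({0}) = {0,2,8,10}
'd' @ 1: {3,4}
'a' @ 2: {5,6}
'c' @ 3: {}  — state set empty
rest 'd' ignored (set empty)
after full input: {}  (accept=15 not in)

Answer: REJECT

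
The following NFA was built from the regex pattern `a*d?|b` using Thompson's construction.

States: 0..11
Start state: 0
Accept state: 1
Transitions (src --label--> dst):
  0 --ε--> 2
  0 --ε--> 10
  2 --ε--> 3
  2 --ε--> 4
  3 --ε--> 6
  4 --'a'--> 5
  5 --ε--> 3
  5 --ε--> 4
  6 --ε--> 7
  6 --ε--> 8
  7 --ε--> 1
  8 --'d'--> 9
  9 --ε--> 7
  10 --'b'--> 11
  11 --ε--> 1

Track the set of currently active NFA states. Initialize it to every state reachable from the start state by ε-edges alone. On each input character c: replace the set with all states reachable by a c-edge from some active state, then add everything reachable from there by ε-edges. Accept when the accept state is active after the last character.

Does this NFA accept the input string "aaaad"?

Answer: ACCEPT

Trace:
S₀ = ε-closure({0}) = {0,1,2,3,4,6,7,8,10}
'a' @ 1: {1,3,4,5,6,7,8}  ✓accept
'a' @ 2: {1,3,4,5,6,7,8}  ✓accept
'a' @ 3: {1,3,4,5,6,7,8}  ✓accept
'a' @ 4: {1,3,4,5,6,7,8}  ✓accept
'd' @ 5: {1,7,9}  ✓accept
after full input: {1,7,9}  (accept=1 in)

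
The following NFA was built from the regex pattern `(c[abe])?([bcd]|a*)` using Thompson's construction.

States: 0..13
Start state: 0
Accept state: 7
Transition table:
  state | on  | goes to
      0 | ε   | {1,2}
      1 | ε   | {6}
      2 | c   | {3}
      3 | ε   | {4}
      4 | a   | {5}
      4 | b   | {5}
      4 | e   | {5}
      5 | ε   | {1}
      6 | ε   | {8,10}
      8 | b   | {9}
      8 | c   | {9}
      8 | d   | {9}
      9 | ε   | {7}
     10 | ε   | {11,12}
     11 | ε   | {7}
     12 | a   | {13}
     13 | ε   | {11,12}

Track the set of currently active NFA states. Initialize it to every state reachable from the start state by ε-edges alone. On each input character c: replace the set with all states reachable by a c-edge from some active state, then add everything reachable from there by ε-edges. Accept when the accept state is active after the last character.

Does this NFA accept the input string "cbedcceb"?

S₀ = ε-closure({0}) = {0,1,2,6,7,8,10,11,12}
'c' @ 1: {3,4,7,9}  ✓accept
'b' @ 2: {1,5,6,7,8,10,11,12}  ✓accept
'e' @ 3: {}  — state set empty
rest 'dcceb' ignored (set empty)
final: {}; accept 7 not in set

Answer: REJECT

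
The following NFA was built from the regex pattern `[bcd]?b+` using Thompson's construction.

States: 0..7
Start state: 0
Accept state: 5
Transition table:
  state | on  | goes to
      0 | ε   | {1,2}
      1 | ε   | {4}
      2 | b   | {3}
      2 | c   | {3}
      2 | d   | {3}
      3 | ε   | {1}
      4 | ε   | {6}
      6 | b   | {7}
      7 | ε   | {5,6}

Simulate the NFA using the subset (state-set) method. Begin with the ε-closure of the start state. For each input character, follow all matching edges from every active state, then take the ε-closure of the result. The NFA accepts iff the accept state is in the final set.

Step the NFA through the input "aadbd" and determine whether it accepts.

start: ε-closure({0}) = {0,1,2,4,6}
'a' @ 1: {}  — state set empty
rest 'adbd' ignored (set empty)
end set {} — state 5 not in

Answer: REJECT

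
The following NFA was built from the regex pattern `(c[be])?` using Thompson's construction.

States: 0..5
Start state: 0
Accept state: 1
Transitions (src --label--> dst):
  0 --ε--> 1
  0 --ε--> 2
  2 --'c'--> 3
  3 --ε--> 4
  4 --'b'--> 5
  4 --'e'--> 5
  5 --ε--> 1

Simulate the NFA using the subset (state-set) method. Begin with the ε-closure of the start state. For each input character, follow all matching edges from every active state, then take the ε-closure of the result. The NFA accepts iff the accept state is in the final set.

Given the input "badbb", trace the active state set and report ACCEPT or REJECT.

Answer: REJECT

Derivation:
start: ε-closure({0}) = {0,1,2}
'b' @ 1: {}  — no active states
rest 'adbb' ignored (set empty)
end set {} — state 1 not in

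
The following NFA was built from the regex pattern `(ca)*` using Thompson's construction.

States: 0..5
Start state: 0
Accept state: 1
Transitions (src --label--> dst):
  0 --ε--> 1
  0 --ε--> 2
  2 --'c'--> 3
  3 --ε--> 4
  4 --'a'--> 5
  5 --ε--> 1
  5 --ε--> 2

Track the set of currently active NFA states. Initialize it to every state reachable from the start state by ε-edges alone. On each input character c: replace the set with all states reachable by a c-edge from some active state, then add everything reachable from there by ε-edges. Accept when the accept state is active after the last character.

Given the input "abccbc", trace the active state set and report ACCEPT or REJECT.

start: ε-closure({0}) = {0,1,2}
'a' @ 1: {}  — no active states
rest 'bccbc' ignored (set empty)
final: {}; accept 1 not in set

Answer: REJECT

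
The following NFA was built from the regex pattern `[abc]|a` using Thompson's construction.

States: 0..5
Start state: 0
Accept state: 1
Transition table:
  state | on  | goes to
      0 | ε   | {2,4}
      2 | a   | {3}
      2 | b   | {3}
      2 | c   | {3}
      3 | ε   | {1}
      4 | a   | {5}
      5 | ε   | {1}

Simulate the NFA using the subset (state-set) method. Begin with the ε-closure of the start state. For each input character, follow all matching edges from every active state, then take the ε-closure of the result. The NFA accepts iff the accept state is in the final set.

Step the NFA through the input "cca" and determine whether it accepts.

S₀ = ε-closure({0}) = {0,2,4}
'c' @ 1: {1,3}  ✓accept
'c' @ 2: {}  — state set empty
rest 'a' ignored (set empty)
end set {} — state 1 not in

Answer: REJECT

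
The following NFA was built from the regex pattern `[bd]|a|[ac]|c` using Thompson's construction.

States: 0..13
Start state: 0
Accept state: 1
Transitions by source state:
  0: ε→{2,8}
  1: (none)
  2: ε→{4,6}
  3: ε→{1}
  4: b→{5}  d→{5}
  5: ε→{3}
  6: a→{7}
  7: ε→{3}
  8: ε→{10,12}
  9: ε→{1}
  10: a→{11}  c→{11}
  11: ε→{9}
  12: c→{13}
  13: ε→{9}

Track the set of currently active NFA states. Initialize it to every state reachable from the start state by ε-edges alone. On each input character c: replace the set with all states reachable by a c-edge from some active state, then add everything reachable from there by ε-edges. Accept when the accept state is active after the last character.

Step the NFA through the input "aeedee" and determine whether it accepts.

Answer: REJECT

Trace:
start: ε-closure({0}) = {0,2,4,6,8,10,12}
'a' @ 1: {1,3,7,9,11}  [accepting]
'e' @ 2: {}  — state set empty
rest 'edee' ignored (set empty)
final: {}; accept 1 not in set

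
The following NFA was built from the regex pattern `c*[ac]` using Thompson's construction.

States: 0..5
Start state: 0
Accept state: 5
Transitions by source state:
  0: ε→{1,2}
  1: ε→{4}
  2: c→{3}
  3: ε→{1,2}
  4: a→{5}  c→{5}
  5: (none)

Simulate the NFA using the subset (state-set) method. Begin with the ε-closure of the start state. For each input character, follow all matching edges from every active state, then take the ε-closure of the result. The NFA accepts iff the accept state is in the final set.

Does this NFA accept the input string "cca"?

start: ε-closure({0}) = {0,1,2,4}
'c' @ 1: {1,2,3,4,5}  [accepting]
'c' @ 2: {1,2,3,4,5}  [accepting]
'a' @ 3: {5}  [accepting]
end set {5} — state 5 in

Answer: ACCEPT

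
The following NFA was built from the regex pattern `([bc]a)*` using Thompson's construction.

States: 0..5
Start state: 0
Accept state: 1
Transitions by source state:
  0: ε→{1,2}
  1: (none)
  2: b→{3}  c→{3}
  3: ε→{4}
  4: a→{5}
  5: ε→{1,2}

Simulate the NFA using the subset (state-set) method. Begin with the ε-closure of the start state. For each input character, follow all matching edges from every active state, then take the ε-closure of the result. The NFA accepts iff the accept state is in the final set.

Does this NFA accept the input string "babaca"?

Answer: ACCEPT

Trace:
initial (ε-close {0}): {0,1,2}
'b' @ 1: {3,4}
'a' @ 2: {1,2,5}  ✓accept
'b' @ 3: {3,4}
'a' @ 4: {1,2,5}  ✓accept
'c' @ 5: {3,4}
'a' @ 6: {1,2,5}  ✓accept
end set {1,2,5} — state 1 in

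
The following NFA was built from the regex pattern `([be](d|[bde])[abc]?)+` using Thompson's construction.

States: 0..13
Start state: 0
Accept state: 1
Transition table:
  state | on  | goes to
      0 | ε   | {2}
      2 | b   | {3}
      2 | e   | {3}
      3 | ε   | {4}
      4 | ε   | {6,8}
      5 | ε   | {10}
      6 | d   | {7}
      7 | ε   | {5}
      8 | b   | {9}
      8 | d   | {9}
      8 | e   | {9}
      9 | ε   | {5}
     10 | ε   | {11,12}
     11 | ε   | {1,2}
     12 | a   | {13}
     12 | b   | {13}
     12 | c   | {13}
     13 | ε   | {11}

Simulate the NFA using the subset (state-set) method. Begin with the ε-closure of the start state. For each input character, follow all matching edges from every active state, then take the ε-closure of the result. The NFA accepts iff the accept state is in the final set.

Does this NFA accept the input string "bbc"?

start: ε-closure({0}) = {0,2}
'b' @ 1: {3,4,6,8}
'b' @ 2: {1,2,5,9,10,11,12}  [accepting]
'c' @ 3: {1,2,11,13}  [accepting]
end set {1,2,11,13} — state 1 in

Answer: ACCEPT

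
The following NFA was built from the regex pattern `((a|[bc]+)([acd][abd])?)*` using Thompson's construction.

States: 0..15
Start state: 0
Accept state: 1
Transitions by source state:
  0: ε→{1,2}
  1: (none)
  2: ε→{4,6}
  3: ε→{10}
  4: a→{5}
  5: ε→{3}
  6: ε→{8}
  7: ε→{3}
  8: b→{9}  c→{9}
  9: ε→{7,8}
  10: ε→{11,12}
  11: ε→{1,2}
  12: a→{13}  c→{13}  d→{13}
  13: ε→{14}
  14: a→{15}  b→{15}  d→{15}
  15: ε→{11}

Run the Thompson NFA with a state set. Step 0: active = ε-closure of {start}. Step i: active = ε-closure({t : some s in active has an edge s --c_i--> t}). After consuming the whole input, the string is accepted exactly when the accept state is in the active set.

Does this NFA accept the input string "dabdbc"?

Answer: REJECT

Steps:
S₀ = ε-closure({0}) = {0,1,2,4,6,8}
'd' @ 1: {}  — dead — no transitions
rest 'abdbc' ignored (set empty)
end set {} — state 1 not in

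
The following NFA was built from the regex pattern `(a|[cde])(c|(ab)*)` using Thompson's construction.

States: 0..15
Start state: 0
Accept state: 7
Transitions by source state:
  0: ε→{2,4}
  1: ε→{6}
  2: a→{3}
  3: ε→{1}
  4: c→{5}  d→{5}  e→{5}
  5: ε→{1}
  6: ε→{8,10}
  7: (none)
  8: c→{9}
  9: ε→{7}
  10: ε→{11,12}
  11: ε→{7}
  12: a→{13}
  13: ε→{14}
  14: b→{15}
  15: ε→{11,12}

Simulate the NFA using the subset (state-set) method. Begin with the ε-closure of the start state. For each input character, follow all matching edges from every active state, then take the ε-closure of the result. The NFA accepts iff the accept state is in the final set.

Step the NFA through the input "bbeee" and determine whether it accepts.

S₀ = ε-closure({0}) = {0,2,4}
'b' @ 1: {}  — dead — no transitions
rest 'beee' ignored (set empty)
final: {}; accept 7 not in set

Answer: REJECT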